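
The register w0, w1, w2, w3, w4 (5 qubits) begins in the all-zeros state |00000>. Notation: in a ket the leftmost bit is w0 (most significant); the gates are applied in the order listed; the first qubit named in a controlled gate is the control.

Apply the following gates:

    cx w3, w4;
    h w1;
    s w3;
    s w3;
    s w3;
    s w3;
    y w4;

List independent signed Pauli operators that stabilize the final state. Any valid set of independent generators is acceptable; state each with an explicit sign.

One valid set of independent stabilizer generators is +IXIII, +ZIIII, +IIZII, +IIIZI, -IIIIZ (any independent generating set of the same group is equally correct). Key observation: steps 3-6 multiply out to the identity, so the circuit reduces to the remaining gates.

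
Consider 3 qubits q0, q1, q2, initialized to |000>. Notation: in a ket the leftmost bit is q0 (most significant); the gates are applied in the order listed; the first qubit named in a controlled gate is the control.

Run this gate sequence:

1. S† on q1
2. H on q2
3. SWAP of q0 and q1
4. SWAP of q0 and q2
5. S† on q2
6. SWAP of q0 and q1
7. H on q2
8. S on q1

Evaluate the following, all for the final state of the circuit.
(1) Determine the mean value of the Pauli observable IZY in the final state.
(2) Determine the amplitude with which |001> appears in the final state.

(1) The expectation value of IZY is 0.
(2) The amplitude on |001> is 1/2.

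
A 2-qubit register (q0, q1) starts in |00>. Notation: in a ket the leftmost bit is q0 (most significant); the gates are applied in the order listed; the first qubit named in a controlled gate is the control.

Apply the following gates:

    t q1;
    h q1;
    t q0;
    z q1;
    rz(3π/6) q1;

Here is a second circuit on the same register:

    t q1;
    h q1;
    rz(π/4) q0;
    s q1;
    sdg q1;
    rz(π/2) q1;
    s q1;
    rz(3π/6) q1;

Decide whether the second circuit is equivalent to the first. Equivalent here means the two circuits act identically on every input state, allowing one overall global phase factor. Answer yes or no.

Yes — the two circuits implement the same unitary up to a global phase.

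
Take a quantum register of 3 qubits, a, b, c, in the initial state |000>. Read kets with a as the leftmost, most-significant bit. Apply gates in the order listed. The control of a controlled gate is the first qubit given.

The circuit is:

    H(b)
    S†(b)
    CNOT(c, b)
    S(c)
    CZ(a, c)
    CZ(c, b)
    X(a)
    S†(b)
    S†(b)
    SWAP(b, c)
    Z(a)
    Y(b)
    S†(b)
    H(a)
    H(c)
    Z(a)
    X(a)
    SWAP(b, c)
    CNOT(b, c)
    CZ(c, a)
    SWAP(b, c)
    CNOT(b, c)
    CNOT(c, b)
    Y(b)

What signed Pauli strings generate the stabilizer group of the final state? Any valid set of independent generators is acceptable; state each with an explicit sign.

The stabilizer group can be generated by +XZI, -ZYI, -IIZ, among other valid generating sets.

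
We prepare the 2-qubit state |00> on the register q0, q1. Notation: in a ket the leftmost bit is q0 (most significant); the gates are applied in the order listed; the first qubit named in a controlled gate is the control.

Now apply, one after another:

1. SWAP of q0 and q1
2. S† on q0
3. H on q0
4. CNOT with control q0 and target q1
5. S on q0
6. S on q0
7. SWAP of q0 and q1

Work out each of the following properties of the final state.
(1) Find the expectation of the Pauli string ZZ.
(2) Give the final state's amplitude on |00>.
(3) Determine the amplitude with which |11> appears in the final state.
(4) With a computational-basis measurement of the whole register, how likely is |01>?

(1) In the final state, ZZ has expectation 1.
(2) |00> carries amplitude sqrt(2)/2 in the final state.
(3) The final state's coefficient on |11> equals -sqrt(2)/2.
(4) The probability of measuring |01> is 0.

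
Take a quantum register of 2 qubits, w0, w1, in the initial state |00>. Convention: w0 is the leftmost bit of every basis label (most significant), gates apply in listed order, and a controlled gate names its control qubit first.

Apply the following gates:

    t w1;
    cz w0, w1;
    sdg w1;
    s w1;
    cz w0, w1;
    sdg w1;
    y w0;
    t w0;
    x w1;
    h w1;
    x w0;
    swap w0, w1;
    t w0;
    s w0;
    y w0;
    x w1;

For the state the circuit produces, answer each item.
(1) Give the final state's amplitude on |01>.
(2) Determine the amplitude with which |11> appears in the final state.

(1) The final state's coefficient on |01> equals sqrt(2)/2. Key observation: gates 2-5 undo each other exactly, leaving only the rest of the circuit to track.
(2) |11> carries amplitude -sqrt(2)*exp(I*pi/4)/2 in the final state.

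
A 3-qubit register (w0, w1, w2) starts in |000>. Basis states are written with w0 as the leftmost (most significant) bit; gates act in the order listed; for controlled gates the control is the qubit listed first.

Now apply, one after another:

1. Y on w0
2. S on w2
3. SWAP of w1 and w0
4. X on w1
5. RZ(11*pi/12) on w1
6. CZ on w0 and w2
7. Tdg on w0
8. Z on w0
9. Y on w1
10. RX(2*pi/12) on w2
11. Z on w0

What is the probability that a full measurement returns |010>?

Outcome |010> occurs with probability sqrt(3)/4 + 1/2.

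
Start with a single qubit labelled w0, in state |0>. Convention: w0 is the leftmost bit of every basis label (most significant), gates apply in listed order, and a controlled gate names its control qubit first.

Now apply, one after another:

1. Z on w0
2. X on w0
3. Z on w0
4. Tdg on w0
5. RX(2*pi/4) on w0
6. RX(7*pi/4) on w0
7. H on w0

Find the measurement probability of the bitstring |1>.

A full measurement returns |1> with probability 1/2.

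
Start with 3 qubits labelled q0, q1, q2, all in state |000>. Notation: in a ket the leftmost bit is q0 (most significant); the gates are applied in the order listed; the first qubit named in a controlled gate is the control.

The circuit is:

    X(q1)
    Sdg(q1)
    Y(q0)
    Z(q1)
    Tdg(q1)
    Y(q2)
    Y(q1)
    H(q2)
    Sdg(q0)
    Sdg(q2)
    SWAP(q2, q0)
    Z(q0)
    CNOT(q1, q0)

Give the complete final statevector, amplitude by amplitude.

The final amplitudes are sqrt(2)*exp(I*pi/4)/2 on |001>, -sqrt(2)*exp(3*I*pi/4)/2 on |101>, and 0 on every other basis state.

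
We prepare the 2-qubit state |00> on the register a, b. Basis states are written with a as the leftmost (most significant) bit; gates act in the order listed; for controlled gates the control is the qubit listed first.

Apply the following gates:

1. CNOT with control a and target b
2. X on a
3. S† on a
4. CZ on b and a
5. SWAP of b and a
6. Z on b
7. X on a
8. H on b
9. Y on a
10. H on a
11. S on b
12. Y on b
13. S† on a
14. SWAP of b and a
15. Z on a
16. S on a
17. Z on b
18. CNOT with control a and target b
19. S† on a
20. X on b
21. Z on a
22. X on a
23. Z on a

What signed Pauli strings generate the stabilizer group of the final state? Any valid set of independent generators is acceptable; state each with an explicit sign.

The stabilizer group can be generated by +XZ, +ZY, among other valid generating sets.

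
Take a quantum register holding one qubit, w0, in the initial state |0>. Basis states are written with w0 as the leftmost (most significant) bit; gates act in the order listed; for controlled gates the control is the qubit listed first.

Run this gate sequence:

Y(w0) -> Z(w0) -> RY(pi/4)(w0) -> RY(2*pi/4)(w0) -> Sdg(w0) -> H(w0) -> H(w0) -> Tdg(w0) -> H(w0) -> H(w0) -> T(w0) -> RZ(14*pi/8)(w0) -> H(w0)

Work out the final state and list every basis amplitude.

The resulting statevector has amplitude (-sqrt(sqrt(2) + 2) - sqrt(2 - sqrt(2)) - sqrt(sqrt(2) + 2)*exp(I*pi/4) + sqrt(2 - sqrt(2))*exp(I*pi/4))*exp(5*I*pi/8)/4 on |0>, (-sqrt(sqrt(2) + 2) - sqrt(2 - sqrt(2)) - sqrt(2 - sqrt(2))*exp(I*pi/4) + sqrt(sqrt(2) + 2)*exp(I*pi/4))*exp(5*I*pi/8)/4 on |1>. Key observation: gates 8-11 undo each other exactly, leaving only the rest of the circuit to track.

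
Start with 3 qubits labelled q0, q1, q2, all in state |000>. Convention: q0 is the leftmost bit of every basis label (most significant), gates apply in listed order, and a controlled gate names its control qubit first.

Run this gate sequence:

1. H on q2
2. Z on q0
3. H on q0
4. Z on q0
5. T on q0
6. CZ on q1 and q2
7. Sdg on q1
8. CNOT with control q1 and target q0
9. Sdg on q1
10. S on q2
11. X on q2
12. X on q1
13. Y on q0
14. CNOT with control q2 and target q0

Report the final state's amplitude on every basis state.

The final amplitudes are 0 on |000>, 0 on |001>, -exp(I*pi/4)/2 on |010>, I/2 on |011>, 0 on |100>, 0 on |101>, -1/2 on |110>, exp(3*I*pi/4)/2 on |111>.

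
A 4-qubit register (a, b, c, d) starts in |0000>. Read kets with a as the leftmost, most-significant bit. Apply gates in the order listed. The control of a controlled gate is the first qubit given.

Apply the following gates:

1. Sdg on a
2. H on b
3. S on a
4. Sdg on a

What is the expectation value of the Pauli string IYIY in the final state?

The expectation value of IYIY is 0.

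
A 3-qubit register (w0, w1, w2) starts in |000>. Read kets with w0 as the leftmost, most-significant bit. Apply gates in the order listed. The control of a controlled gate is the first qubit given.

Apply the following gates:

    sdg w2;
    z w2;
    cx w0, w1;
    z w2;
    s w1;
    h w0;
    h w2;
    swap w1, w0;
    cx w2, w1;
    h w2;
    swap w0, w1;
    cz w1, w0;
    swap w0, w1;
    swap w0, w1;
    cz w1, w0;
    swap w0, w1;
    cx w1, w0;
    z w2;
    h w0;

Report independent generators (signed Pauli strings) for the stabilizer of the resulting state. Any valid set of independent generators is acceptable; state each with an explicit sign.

One valid set of independent stabilizer generators is +XZI, +ZXI, +IIZ (any independent generating set of the same group is equally correct).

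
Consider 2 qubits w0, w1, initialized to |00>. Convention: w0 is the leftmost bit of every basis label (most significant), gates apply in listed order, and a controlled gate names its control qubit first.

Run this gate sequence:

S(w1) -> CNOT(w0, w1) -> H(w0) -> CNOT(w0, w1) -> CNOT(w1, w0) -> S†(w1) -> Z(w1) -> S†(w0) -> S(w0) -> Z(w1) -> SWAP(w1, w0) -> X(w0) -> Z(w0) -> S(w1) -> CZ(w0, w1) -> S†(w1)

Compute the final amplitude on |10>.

The final state's coefficient on |10> equals -sqrt(2)/2. Key observation: gates 7-10 undo each other exactly, leaving only the rest of the circuit to track.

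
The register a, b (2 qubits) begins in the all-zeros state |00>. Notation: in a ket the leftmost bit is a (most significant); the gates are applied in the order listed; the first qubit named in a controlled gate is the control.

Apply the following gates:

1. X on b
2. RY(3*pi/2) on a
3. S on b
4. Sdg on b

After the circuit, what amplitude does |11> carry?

|11> carries amplitude sqrt(2)/2 in the final state. Key observation: the block from step 3 through step 4 cancels to the identity and can be dropped.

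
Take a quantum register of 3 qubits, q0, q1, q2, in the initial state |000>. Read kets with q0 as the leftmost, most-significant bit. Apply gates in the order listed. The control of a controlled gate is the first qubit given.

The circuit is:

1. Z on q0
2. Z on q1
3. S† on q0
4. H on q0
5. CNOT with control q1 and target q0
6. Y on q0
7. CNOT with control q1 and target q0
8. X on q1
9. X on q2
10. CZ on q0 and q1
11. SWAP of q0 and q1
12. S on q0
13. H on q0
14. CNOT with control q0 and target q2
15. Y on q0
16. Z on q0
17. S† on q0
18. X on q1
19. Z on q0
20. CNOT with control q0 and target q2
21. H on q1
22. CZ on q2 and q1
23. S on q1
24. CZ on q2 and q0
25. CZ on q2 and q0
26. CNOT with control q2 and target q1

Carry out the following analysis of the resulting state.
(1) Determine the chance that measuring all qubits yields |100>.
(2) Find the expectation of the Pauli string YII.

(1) The probability of measuring |100> is 1/2.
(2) The observable YII averages to -1.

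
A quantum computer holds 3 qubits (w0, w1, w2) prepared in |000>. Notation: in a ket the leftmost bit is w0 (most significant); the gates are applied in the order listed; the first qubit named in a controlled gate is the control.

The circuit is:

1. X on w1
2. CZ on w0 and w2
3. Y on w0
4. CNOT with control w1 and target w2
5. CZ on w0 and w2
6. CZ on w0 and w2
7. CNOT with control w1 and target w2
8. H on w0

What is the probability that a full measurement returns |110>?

A full measurement returns |110> with probability 1/2. Key observation: the block from step 4 through step 7 cancels to the identity and can be dropped.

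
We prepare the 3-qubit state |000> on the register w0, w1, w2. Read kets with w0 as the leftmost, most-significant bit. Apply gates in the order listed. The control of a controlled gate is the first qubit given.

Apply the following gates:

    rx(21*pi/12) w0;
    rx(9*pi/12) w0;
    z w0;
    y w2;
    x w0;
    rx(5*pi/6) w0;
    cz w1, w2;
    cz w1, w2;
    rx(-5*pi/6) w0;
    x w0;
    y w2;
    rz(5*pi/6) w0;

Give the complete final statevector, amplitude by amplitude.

The resulting statevector has amplitude sqrt(2)*exp(7*I*pi/12)/2 on |000>, -sqrt(2)*exp(11*I*pi/12)/2 on |100>, and 0 on every other basis state. Key observation: the block from step 4 through step 11 cancels to the identity and can be dropped.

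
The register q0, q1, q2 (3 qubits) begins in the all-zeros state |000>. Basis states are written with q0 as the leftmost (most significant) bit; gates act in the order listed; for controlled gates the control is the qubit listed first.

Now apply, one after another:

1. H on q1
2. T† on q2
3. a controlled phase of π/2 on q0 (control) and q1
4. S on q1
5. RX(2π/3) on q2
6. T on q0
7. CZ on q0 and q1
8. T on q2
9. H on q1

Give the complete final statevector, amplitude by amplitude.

The resulting statevector has amplitude 1/4 + I/4 on |000>, sqrt(6)/4 on |001>, 1/4 - I/4 on |010>, sqrt(3)*(-1 - I)*exp(I*pi/4)/4 on |011>, 0 on |100>, 0 on |101>, 0 on |110>, 0 on |111>.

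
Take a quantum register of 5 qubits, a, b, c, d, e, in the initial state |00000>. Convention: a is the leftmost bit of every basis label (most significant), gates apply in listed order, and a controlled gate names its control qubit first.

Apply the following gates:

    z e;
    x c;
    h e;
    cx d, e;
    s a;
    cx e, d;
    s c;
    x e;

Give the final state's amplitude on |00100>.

The amplitude on |00100> is 0.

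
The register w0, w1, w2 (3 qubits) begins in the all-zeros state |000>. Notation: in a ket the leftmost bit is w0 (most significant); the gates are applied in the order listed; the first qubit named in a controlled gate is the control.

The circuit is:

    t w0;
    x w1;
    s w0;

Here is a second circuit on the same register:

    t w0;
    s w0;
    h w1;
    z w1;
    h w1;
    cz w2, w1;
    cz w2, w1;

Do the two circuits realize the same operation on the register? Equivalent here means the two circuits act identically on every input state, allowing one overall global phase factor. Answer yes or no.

Yes — the two circuits implement the same unitary up to a global phase.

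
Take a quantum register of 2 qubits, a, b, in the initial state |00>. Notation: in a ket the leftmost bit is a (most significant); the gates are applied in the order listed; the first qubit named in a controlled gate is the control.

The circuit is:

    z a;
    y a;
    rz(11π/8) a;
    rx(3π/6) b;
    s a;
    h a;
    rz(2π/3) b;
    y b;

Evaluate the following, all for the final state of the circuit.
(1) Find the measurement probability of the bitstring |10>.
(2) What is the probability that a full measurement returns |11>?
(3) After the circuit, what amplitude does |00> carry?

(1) Outcome |10> occurs with probability 1/4.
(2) The probability of measuring |11> is 1/4.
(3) The amplitude on |00> is -exp(I*pi/48)/2.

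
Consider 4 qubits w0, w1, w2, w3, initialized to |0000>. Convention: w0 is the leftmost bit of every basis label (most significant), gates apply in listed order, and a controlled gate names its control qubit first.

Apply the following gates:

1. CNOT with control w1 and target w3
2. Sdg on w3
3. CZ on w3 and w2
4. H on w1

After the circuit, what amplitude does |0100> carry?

The final state's coefficient on |0100> equals sqrt(2)/2.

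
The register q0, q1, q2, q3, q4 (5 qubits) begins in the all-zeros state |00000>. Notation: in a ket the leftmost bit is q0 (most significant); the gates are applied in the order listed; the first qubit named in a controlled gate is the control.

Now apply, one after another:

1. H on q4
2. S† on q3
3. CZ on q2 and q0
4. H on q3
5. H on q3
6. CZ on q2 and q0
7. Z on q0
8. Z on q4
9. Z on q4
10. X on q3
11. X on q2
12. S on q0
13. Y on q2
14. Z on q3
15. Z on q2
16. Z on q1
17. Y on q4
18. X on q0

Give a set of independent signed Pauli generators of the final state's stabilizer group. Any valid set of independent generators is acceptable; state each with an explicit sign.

The stabilizer group can be generated by -IIIIX, -ZIIII, +IZIII, +IIZII, -IIIZI, among other valid generating sets.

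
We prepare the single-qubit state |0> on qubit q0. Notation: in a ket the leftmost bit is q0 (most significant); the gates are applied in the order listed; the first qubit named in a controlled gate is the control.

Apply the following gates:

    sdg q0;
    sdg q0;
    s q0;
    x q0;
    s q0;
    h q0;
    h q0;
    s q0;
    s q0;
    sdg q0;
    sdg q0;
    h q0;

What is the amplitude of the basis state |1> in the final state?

The amplitude on |1> is -sqrt(2)*I/2. Key observation: steps 7-12 multiply out to the identity, so the circuit reduces to the remaining gates.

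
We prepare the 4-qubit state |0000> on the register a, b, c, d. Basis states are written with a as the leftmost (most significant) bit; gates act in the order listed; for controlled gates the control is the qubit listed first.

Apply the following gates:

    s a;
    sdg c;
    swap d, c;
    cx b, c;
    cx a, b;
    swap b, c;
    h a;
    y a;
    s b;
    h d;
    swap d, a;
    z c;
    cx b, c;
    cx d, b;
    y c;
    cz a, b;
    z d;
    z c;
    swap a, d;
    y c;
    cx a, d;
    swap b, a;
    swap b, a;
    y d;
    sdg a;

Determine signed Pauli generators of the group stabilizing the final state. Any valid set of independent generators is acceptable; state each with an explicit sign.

One valid set of independent stabilizer generators is -XYIZ, -IZIX, +ZZII, +IIZI (any independent generating set of the same group is equally correct).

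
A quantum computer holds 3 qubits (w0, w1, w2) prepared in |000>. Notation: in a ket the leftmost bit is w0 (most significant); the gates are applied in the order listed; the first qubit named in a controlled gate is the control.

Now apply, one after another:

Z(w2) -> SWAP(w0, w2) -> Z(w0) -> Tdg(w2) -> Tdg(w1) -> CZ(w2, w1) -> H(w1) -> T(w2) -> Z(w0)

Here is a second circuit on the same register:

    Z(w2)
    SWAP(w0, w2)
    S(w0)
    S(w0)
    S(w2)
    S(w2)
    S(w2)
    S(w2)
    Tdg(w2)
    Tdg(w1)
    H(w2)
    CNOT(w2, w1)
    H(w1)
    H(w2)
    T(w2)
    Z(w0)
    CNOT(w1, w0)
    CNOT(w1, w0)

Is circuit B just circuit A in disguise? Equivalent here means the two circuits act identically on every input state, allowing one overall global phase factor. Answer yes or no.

No: there is an input state on which the two circuits produce genuinely different outputs (not merely differing by a phase).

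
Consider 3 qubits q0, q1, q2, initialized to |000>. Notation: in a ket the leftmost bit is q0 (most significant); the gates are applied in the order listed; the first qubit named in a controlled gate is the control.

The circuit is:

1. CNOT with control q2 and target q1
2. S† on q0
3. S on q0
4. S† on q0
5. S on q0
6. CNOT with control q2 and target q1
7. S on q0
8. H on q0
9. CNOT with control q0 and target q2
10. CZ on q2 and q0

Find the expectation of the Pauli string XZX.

The observable XZX averages to -1. Key observation: steps 1-6 multiply out to the identity, so the circuit reduces to the remaining gates.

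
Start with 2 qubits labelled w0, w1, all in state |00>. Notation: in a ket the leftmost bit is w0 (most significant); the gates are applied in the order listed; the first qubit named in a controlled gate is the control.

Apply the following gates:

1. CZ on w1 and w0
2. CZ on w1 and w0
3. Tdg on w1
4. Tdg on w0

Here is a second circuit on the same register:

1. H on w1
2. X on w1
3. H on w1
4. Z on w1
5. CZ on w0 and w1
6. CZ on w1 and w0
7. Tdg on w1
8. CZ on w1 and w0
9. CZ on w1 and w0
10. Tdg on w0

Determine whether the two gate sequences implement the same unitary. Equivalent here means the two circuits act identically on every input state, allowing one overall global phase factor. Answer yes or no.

Yes: on every input state the two circuits agree up to one overall phase factor.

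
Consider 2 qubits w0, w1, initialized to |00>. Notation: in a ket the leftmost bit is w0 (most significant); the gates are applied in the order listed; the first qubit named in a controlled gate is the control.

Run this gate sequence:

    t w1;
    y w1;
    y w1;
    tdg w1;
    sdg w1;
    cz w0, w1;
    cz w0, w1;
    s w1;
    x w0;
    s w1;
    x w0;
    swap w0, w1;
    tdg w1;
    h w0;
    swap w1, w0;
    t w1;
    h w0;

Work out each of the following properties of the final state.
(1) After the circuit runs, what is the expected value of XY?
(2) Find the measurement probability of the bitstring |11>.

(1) In the final state, XY has expectation sqrt(2)/2. Key observation: steps 1-4 multiply out to the identity, so the circuit reduces to the remaining gates.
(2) Outcome |11> occurs with probability 1/4.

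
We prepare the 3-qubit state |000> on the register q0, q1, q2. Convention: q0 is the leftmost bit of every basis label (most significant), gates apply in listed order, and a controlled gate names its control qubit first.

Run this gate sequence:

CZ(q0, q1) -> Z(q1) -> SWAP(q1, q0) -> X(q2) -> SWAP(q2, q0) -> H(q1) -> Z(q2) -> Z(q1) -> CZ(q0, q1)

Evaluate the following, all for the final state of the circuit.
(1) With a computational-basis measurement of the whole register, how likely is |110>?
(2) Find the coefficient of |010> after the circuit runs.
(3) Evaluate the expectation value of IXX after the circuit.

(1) The probability of measuring |110> is 1/2.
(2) The amplitude on |010> is 0.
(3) The observable IXX averages to 0.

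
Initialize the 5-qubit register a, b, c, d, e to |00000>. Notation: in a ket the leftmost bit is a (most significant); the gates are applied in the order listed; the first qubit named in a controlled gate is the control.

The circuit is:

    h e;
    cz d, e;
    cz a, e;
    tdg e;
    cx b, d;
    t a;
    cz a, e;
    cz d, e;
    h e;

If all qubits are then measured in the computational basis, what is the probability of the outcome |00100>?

The probability of measuring |00100> is 0.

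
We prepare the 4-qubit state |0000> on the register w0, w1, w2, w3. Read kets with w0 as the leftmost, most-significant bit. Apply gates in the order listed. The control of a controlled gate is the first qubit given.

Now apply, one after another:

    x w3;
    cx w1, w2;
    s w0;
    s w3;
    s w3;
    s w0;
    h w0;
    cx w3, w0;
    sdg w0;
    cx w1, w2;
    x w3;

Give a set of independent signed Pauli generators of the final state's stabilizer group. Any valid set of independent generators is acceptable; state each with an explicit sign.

The final state is stabilized by the group generated by -YIII, +IZII, +IIZI, +IIIZ; other independent generating sets are equally valid.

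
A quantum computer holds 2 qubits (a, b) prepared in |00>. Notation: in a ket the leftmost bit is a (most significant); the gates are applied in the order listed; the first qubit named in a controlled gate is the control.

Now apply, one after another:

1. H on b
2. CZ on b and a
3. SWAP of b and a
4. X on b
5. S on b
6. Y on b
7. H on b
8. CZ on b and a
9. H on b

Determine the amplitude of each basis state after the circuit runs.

The final amplitudes are sqrt(2)/2 on |00>, 0 on |01>, 0 on |10>, sqrt(2)/2 on |11>.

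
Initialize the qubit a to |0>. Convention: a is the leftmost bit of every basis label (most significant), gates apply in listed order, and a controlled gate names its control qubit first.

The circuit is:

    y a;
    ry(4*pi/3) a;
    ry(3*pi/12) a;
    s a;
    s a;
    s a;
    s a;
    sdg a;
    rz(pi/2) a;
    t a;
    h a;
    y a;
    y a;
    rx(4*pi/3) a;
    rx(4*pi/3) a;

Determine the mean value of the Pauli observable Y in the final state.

In the final state, Y has expectation -1/4. Key observation: gates 4-7 undo each other exactly, leaving only the rest of the circuit to track.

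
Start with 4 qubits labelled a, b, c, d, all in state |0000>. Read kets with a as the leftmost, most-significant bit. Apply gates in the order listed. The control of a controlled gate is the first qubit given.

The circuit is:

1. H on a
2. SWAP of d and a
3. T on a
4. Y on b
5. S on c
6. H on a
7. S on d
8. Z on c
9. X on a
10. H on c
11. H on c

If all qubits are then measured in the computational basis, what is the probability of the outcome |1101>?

The probability of measuring |1101> is 1/4.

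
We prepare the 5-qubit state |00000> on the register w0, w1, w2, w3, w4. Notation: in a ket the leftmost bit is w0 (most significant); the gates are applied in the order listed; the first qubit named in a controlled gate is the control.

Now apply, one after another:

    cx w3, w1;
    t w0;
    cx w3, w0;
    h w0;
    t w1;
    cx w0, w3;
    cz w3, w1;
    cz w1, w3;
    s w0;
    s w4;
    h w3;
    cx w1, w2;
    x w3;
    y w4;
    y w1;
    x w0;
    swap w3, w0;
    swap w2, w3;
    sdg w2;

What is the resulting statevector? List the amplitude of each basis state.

The final amplitudes are I/2 on |01001>, I/2 on |01101>, -I/2 on |11001>, I/2 on |11101>, and 0 on every other basis state.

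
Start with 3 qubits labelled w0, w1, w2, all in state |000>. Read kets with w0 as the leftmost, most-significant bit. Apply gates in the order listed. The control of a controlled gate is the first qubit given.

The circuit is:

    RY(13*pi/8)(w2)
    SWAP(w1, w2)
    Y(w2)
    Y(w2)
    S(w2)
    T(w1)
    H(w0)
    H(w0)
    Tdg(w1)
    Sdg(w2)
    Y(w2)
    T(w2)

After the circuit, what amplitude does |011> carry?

The final state's coefficient on |011> equals exp(3*I*pi/4)*sin(3*pi/16). Key observation: steps 4-11 multiply out to the identity, so the circuit reduces to the remaining gates.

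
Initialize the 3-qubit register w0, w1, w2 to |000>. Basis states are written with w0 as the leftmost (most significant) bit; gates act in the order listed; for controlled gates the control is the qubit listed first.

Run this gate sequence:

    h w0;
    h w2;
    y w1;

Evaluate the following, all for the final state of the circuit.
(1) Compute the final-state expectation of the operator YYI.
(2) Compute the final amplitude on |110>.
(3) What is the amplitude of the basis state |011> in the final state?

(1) The observable YYI averages to 0.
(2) The amplitude on |110> is I/2.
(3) The final state's coefficient on |011> equals I/2.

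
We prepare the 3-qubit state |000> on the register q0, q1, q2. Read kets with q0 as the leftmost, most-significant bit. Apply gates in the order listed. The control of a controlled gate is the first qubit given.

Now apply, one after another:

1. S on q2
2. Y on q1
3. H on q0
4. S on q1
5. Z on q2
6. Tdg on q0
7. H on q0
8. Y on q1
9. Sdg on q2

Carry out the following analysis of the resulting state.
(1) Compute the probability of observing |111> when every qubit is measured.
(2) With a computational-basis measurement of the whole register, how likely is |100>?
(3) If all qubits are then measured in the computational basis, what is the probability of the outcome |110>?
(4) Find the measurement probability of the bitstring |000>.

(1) A full measurement returns |111> with probability 0.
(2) Outcome |100> occurs with probability 1/2 - sqrt(2)/4.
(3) Outcome |110> occurs with probability 0.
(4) The probability of measuring |000> is sqrt(2)/4 + 1/2.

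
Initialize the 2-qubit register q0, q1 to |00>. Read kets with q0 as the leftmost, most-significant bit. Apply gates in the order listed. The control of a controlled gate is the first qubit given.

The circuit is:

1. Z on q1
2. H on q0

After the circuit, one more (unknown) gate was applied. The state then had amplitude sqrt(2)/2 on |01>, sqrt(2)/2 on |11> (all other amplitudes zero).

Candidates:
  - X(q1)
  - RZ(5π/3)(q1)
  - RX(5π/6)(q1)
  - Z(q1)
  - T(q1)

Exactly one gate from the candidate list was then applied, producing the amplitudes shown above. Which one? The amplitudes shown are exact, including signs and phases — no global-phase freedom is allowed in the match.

The applied gate was X(q1).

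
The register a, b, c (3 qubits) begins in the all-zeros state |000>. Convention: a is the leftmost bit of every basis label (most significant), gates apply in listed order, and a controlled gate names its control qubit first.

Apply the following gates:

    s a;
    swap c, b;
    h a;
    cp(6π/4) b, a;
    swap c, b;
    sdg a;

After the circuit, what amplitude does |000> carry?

|000> carries amplitude sqrt(2)/2 in the final state.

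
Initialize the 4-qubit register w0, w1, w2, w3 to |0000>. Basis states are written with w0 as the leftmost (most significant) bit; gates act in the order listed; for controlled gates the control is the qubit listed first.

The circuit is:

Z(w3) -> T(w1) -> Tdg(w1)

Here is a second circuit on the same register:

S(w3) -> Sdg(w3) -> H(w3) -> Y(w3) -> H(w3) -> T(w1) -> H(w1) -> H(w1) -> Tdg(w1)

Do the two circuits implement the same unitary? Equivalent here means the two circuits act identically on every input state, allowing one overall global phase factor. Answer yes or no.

No: there is an input state on which the two circuits produce genuinely different outputs (not merely differing by a phase).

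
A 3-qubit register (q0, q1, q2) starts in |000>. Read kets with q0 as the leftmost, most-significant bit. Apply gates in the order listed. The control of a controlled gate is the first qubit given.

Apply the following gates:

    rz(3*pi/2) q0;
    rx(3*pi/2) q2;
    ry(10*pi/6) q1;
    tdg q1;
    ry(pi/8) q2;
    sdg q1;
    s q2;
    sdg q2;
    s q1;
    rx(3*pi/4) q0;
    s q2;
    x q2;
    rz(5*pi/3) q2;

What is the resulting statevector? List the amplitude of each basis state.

The final amplitudes are -sqrt(6)*sqrt(1/2 - sqrt(2)/4)*exp(5*I*pi/12)*cos(pi/16)/4 + sqrt(6)*I*sqrt(1/2 - sqrt(2)/4)*exp(5*I*pi/12)*sin(pi/16)/4 on |000>, -sqrt(6)*I*sqrt(1/2 - sqrt(2)/4)*exp(I*pi/12)*sin(pi/16)/4 + sqrt(6)*sqrt(1/2 - sqrt(2)/4)*exp(I*pi/12)*cos(pi/16)/4 on |001>, sqrt(2)*I*sqrt(1/2 - sqrt(2)/4)*exp(-5*I*pi/6)*sin(pi/16)/4 - sqrt(2)*sqrt(1/2 - sqrt(2)/4)*exp(-5*I*pi/6)*cos(pi/16)/4 on |010>, -sqrt(2)*I*sqrt(1/2 - sqrt(2)/4)*exp(5*I*pi/6)*sin(pi/16)/4 + sqrt(2)*sqrt(1/2 - sqrt(2)/4)*exp(5*I*pi/6)*cos(pi/16)/4 on |011>, sqrt(6)*sqrt(sqrt(2)/4 + 1/2)*exp(5*I*pi/12)*sin(pi/16)/4 + sqrt(6)*I*sqrt(sqrt(2)/4 + 1/2)*exp(5*I*pi/12)*cos(pi/16)/4 on |100>, -sqrt(6)*I*sqrt(sqrt(2)/4 + 1/2)*exp(I*pi/12)*cos(pi/16)/4 - sqrt(6)*sqrt(sqrt(2)/4 + 1/2)*exp(I*pi/12)*sin(pi/16)/4 on |101>, sqrt(2)*I*sqrt(sqrt(2)/4 + 1/2)*exp(-5*I*pi/6)*cos(pi/16)/4 + sqrt(2)*sqrt(sqrt(2)/4 + 1/2)*exp(-5*I*pi/6)*sin(pi/16)/4 on |110>, -sqrt(2)*sqrt(sqrt(2)/4 + 1/2)*exp(5*I*pi/6)*sin(pi/16)/4 - sqrt(2)*I*sqrt(sqrt(2)/4 + 1/2)*exp(5*I*pi/6)*cos(pi/16)/4 on |111>. Key observation: steps 6-9 multiply out to the identity, so the circuit reduces to the remaining gates.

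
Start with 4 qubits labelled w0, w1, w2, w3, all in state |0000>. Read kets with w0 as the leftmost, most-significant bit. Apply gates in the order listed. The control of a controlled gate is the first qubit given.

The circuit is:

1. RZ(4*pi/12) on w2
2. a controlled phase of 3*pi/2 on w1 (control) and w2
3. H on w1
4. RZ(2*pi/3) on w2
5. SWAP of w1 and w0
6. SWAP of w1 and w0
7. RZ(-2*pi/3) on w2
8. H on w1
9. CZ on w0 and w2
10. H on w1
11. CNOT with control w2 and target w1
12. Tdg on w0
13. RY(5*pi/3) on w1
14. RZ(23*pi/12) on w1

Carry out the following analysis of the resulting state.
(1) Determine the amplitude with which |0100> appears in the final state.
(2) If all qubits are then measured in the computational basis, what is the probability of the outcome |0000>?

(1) The amplitude on |0100> is (-sqrt(6) + sqrt(2))*exp(19*I*pi/24)/4. Key observation: the block from step 3 through step 8 cancels to the identity and can be dropped.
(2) A full measurement returns |0000> with probability sqrt(3)/4 + 1/2.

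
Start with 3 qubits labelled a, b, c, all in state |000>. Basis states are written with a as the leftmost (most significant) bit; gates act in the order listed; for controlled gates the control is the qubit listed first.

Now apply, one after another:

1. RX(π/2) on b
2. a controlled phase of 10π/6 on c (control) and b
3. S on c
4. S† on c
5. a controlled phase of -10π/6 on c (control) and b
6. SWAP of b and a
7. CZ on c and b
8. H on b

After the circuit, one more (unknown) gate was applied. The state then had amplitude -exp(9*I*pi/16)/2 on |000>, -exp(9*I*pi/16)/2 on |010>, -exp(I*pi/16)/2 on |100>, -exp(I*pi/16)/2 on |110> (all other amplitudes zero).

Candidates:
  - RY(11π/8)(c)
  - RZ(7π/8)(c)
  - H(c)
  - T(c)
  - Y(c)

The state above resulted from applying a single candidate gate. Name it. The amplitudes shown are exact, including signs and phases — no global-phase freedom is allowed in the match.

The applied gate was RZ(7π/8)(c).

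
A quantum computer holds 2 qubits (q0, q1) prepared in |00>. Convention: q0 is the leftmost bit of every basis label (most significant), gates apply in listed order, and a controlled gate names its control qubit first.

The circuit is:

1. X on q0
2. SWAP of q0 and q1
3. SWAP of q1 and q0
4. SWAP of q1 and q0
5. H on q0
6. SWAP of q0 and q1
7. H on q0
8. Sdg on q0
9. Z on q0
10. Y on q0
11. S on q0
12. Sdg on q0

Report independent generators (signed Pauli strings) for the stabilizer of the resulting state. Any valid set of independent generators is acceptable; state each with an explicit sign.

The stabilizer group can be generated by -YI, +IX, among other valid generating sets.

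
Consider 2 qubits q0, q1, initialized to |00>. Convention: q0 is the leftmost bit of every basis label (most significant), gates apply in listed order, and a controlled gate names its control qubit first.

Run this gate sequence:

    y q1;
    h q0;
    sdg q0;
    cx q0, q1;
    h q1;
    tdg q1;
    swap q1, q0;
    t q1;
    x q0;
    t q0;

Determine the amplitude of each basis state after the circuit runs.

The final amplitudes are -exp(I*pi/4)/2 on |00>, 1/2 on |01>, exp(3*I*pi/4)/2 on |10>, I/2 on |11>.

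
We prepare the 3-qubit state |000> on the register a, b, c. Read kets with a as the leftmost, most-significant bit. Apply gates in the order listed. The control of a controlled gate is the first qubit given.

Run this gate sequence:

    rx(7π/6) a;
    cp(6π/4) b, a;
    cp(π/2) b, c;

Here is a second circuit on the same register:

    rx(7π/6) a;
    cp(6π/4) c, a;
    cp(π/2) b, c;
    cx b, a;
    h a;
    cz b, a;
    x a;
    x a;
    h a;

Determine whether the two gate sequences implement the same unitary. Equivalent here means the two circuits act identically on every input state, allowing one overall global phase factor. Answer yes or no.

No: there is an input state on which the two circuits produce genuinely different outputs (not merely differing by a phase).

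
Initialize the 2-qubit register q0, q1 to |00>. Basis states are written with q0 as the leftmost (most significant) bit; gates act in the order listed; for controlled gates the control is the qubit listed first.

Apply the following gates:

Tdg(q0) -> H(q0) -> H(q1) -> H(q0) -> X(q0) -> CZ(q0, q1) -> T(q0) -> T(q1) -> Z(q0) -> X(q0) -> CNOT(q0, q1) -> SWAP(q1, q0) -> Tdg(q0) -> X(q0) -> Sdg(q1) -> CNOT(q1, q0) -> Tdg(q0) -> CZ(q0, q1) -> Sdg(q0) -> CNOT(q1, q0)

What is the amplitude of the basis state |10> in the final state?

|10> carries amplitude sqrt(2)*I/2 in the final state.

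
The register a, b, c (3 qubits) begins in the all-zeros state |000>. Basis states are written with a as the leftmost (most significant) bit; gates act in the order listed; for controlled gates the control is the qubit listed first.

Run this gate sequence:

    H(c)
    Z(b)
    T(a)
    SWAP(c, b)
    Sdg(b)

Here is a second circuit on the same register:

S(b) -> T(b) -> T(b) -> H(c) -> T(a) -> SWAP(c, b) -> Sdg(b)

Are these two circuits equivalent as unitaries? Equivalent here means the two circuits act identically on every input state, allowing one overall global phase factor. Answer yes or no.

Yes: on every input state the two circuits agree up to one overall phase factor.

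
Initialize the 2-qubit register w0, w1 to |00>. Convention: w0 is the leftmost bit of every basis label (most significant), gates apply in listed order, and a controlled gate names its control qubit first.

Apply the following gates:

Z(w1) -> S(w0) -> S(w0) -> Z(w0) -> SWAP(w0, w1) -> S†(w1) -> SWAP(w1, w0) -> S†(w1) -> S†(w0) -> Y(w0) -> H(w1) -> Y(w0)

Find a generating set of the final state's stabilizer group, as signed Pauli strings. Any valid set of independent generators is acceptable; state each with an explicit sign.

One valid set of independent stabilizer generators is +IX, +ZI (any independent generating set of the same group is equally correct).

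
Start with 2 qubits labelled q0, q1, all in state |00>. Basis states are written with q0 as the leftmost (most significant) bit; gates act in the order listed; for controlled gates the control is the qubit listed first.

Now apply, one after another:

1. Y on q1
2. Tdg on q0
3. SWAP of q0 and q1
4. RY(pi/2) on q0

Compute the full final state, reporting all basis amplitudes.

After the circuit, the state carries amplitude -sqrt(2)*I/2 on |00>, 0 on |01>, sqrt(2)*I/2 on |10>, 0 on |11>.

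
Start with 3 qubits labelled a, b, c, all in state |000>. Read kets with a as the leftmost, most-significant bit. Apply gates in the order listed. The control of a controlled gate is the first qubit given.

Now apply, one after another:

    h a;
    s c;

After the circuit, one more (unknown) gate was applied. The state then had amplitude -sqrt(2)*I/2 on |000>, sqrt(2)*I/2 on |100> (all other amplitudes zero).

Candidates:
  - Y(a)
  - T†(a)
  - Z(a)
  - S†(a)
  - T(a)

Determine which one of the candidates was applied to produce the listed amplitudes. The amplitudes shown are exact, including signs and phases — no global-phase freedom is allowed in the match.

The applied gate was Y(a).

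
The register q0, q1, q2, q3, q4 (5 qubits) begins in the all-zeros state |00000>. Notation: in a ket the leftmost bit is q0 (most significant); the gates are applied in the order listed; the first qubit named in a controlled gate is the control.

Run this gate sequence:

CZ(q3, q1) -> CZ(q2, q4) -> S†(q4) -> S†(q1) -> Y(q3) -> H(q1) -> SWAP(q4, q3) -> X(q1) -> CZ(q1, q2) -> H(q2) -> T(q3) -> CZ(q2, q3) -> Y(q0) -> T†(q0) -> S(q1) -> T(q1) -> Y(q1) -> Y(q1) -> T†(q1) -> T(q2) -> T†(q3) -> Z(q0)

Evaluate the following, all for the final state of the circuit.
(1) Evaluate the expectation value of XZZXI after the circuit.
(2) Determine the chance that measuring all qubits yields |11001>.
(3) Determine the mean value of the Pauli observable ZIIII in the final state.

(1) The observable XZZXI averages to 0. Key observation: the block from step 16 through step 19 cancels to the identity and can be dropped.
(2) Outcome |11001> occurs with probability 1/4.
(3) The observable ZIIII averages to -1.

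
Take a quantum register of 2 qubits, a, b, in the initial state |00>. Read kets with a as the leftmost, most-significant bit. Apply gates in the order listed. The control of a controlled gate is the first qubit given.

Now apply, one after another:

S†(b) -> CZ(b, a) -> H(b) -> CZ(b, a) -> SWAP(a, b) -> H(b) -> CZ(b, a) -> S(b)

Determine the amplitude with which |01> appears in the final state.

The final state's coefficient on |01> equals I/2.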